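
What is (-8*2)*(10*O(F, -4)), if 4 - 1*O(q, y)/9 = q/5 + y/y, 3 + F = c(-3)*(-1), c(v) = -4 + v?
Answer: -3168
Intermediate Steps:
F = 4 (F = -3 + (-4 - 3)*(-1) = -3 - 7*(-1) = -3 + 7 = 4)
O(q, y) = 27 - 9*q/5 (O(q, y) = 36 - 9*(q/5 + y/y) = 36 - 9*(q*(⅕) + 1) = 36 - 9*(q/5 + 1) = 36 - 9*(1 + q/5) = 36 + (-9 - 9*q/5) = 27 - 9*q/5)
(-8*2)*(10*O(F, -4)) = (-8*2)*(10*(27 - 9/5*4)) = -160*(27 - 36/5) = -160*99/5 = -16*198 = -3168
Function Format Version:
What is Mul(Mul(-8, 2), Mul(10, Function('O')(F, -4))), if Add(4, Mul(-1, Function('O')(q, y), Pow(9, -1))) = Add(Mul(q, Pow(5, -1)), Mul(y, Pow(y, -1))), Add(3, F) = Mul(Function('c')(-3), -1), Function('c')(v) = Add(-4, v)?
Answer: -3168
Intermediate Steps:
F = 4 (F = Add(-3, Mul(Add(-4, -3), -1)) = Add(-3, Mul(-7, -1)) = Add(-3, 7) = 4)
Function('O')(q, y) = Add(27, Mul(Rational(-9, 5), q)) (Function('O')(q, y) = Add(36, Mul(-9, Add(Mul(q, Pow(5, -1)), Mul(y, Pow(y, -1))))) = Add(36, Mul(-9, Add(Mul(q, Rational(1, 5)), 1))) = Add(36, Mul(-9, Add(Mul(Rational(1, 5), q), 1))) = Add(36, Mul(-9, Add(1, Mul(Rational(1, 5), q)))) = Add(36, Add(-9, Mul(Rational(-9, 5), q))) = Add(27, Mul(Rational(-9, 5), q)))
Mul(Mul(-8, 2), Mul(10, Function('O')(F, -4))) = Mul(Mul(-8, 2), Mul(10, Add(27, Mul(Rational(-9, 5), 4)))) = Mul(-16, Mul(10, Add(27, Rational(-36, 5)))) = Mul(-16, Mul(10, Rational(99, 5))) = Mul(-16, 198) = -3168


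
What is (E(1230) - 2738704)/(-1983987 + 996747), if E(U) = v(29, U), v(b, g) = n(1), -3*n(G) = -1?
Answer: 8216111/2961720 ≈ 2.7741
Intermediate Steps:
n(G) = ⅓ (n(G) = -⅓*(-1) = ⅓)
v(b, g) = ⅓
E(U) = ⅓
(E(1230) - 2738704)/(-1983987 + 996747) = (⅓ - 2738704)/(-1983987 + 996747) = -8216111/3/(-987240) = -8216111/3*(-1/987240) = 8216111/2961720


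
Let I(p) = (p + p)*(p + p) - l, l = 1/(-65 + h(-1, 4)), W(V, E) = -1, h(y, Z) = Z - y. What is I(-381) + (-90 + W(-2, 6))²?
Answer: 35335501/60 ≈ 5.8893e+5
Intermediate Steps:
l = -1/60 (l = 1/(-65 + (4 - 1*(-1))) = 1/(-65 + (4 + 1)) = 1/(-65 + 5) = 1/(-60) = -1/60 ≈ -0.016667)
I(p) = 1/60 + 4*p² (I(p) = (p + p)*(p + p) - 1*(-1/60) = (2*p)*(2*p) + 1/60 = 4*p² + 1/60 = 1/60 + 4*p²)
I(-381) + (-90 + W(-2, 6))² = (1/60 + 4*(-381)²) + (-90 - 1)² = (1/60 + 4*145161) + (-91)² = (1/60 + 580644) + 8281 = 34838641/60 + 8281 = 35335501/60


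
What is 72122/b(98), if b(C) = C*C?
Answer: 36061/4802 ≈ 7.5096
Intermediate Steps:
b(C) = C**2
72122/b(98) = 72122/(98**2) = 72122/9604 = 72122*(1/9604) = 36061/4802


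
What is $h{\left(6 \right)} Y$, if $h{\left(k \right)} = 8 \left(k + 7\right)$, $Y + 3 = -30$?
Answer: $-3432$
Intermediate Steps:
$Y = -33$ ($Y = -3 - 30 = -33$)
$h{\left(k \right)} = 56 + 8 k$ ($h{\left(k \right)} = 8 \left(7 + k\right) = 56 + 8 k$)
$h{\left(6 \right)} Y = \left(56 + 8 \cdot 6\right) \left(-33\right) = \left(56 + 48\right) \left(-33\right) = 104 \left(-33\right) = -3432$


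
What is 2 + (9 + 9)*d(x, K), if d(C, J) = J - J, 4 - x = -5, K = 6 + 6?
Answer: 2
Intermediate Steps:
K = 12
x = 9 (x = 4 - 1*(-5) = 4 + 5 = 9)
d(C, J) = 0
2 + (9 + 9)*d(x, K) = 2 + (9 + 9)*0 = 2 + 18*0 = 2 + 0 = 2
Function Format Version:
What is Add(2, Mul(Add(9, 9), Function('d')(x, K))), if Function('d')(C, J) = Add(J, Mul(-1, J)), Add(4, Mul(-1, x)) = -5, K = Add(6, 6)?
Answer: 2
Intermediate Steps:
K = 12
x = 9 (x = Add(4, Mul(-1, -5)) = Add(4, 5) = 9)
Function('d')(C, J) = 0
Add(2, Mul(Add(9, 9), Function('d')(x, K))) = Add(2, Mul(Add(9, 9), 0)) = Add(2, Mul(18, 0)) = Add(2, 0) = 2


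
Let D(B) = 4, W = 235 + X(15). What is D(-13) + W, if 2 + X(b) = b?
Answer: 252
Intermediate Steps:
X(b) = -2 + b
W = 248 (W = 235 + (-2 + 15) = 235 + 13 = 248)
D(-13) + W = 4 + 248 = 252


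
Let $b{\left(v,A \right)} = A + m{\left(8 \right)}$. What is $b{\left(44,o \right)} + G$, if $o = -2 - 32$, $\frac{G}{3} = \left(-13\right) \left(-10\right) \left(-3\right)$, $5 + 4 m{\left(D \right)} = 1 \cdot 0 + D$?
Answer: $- \frac{4813}{4} \approx -1203.3$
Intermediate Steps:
$m{\left(D \right)} = - \frac{5}{4} + \frac{D}{4}$ ($m{\left(D \right)} = - \frac{5}{4} + \frac{1 \cdot 0 + D}{4} = - \frac{5}{4} + \frac{0 + D}{4} = - \frac{5}{4} + \frac{D}{4}$)
$G = -1170$ ($G = 3 \left(-13\right) \left(-10\right) \left(-3\right) = 3 \cdot 130 \left(-3\right) = 3 \left(-390\right) = -1170$)
$o = -34$
$b{\left(v,A \right)} = \frac{3}{4} + A$ ($b{\left(v,A \right)} = A + \left(- \frac{5}{4} + \frac{1}{4} \cdot 8\right) = A + \left(- \frac{5}{4} + 2\right) = A + \frac{3}{4} = \frac{3}{4} + A$)
$b{\left(44,o \right)} + G = \left(\frac{3}{4} - 34\right) - 1170 = - \frac{133}{4} - 1170 = - \frac{4813}{4}$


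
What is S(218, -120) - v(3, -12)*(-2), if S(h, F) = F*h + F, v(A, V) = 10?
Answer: -26260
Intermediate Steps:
S(h, F) = F + F*h
S(218, -120) - v(3, -12)*(-2) = -120*(1 + 218) - 10*(-2) = -120*219 - 1*(-20) = -26280 + 20 = -26260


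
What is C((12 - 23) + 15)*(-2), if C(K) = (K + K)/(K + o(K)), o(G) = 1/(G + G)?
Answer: -128/33 ≈ -3.8788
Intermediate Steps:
o(G) = 1/(2*G)
C(K) = 2*K/(K + 1/(2*K)) (C(K) = (K + K)/(K + 1/(2*K)) = (2*K)/(K + 1/(2*K)) = 2*K/(K + 1/(2*K)))
C((12 - 23) + 15)*(-2) = (4*((12 - 23) + 15)**2/(1 + 2*((12 - 23) + 15)**2))*(-2) = (4*(-11 + 15)**2/(1 + 2*(-11 + 15)**2))*(-2) = (4*4**2/(1 + 2*4**2))*(-2) = (4*16/(1 + 2*16))*(-2) = (4*16/(1 + 32))*(-2) = (4*16/33)*(-2) = (4*16*(1/33))*(-2) = (64/33)*(-2) = -128/33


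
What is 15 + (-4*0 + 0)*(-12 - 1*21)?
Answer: 15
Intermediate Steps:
15 + (-4*0 + 0)*(-12 - 1*21) = 15 + (0 + 0)*(-12 - 21) = 15 + 0*(-33) = 15 + 0 = 15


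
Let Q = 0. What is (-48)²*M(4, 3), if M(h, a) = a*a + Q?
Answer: 20736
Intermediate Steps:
M(h, a) = a² (M(h, a) = a*a + 0 = a² + 0 = a²)
(-48)²*M(4, 3) = (-48)²*3² = 2304*9 = 20736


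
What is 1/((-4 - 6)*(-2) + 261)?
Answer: 1/281 ≈ 0.0035587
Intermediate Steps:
1/((-4 - 6)*(-2) + 261) = 1/(-10*(-2) + 261) = 1/(20 + 261) = 1/281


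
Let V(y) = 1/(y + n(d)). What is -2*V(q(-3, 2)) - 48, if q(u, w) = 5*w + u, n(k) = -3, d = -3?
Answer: -97/2 ≈ -48.500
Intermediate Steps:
q(u, w) = u + 5*w
V(y) = 1/(-3 + y) (V(y) = 1/(y - 3) = 1/(-3 + y))
-2*V(q(-3, 2)) - 48 = -2/(-3 + (-3 + 5*2)) - 48 = -2/(-3 + (-3 + 10)) - 48 = -2/(-3 + 7) - 48 = -2/4 - 48 = -2*1/4 - 48 = -1/2 - 48 = -97/2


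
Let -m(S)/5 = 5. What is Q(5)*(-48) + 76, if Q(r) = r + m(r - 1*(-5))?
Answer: 1036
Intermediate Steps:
m(S) = -25 (m(S) = -5*5 = -25)
Q(r) = -25 + r (Q(r) = r - 25 = -25 + r)
Q(5)*(-48) + 76 = (-25 + 5)*(-48) + 76 = -20*(-48) + 76 = 960 + 76 = 1036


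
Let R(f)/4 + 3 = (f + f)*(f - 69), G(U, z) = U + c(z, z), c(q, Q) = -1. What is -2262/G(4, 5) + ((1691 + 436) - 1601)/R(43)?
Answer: -3376675/4478 ≈ -754.06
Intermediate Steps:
G(U, z) = -1 + U (G(U, z) = U - 1 = -1 + U)
R(f) = -12 + 8*f*(-69 + f) (R(f) = -12 + 4*((f + f)*(f - 69)) = -12 + 4*((2*f)*(-69 + f)) = -12 + 4*(2*f*(-69 + f)) = -12 + 8*f*(-69 + f))
-2262/G(4, 5) + ((1691 + 436) - 1601)/R(43) = -2262/(-1 + 4) + ((1691 + 436) - 1601)/(-12 - 552*43 + 8*43²) = -2262/3 + (2127 - 1601)/(-12 - 23736 + 8*1849) = -2262*⅓ + 526/(-12 - 23736 + 14792) = -754 + 526/(-8956) = -754 + 526*(-1/8956) = -754 - 263/4478 = -3376675/4478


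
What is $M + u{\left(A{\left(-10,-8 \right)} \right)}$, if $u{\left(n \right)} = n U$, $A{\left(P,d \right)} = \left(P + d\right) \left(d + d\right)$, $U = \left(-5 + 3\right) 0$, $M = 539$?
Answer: $539$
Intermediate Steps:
$U = 0$ ($U = \left(-2\right) 0 = 0$)
$A{\left(P,d \right)} = 2 d \left(P + d\right)$ ($A{\left(P,d \right)} = \left(P + d\right) 2 d = 2 d \left(P + d\right)$)
$u{\left(n \right)} = 0$ ($u{\left(n \right)} = n 0 = 0$)
$M + u{\left(A{\left(-10,-8 \right)} \right)} = 539 + 0 = 539$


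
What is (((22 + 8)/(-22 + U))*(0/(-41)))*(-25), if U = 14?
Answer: 0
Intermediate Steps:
(((22 + 8)/(-22 + U))*(0/(-41)))*(-25) = (((22 + 8)/(-22 + 14))*(0/(-41)))*(-25) = ((30/(-8))*(0*(-1/41)))*(-25) = ((30*(-⅛))*0)*(-25) = -15/4*0*(-25) = 0*(-25) = 0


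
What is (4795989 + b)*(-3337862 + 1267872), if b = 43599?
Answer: -10017898764120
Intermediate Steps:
(4795989 + b)*(-3337862 + 1267872) = (4795989 + 43599)*(-3337862 + 1267872) = 4839588*(-2069990) = -10017898764120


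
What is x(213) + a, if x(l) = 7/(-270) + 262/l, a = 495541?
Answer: 9499544053/19170 ≈ 4.9554e+5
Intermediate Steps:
x(l) = -7/270 + 262/l (x(l) = 7*(-1/270) + 262/l = -7/270 + 262/l)
x(213) + a = (-7/270 + 262/213) + 495541 = 23083/19170 + 495541 = 9499544053/19170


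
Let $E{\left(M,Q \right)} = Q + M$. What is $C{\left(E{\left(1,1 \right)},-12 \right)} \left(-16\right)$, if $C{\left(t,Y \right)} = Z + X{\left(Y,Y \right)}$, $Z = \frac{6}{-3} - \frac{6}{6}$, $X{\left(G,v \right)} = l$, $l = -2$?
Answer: $80$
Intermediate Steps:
$X{\left(G,v \right)} = -2$
$Z = -3$ ($Z = 6 \left(- \frac{1}{3}\right) - 1 = -2 - 1 = -3$)
$E{\left(M,Q \right)} = M + Q$
$C{\left(t,Y \right)} = -5$ ($C{\left(t,Y \right)} = -3 - 2 = -5$)
$C{\left(E{\left(1,1 \right)},-12 \right)} \left(-16\right) = \left(-5\right) \left(-16\right) = 80$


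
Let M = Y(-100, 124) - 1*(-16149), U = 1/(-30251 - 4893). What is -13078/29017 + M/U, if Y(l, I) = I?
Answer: -16594773332382/29017 ≈ -5.7190e+8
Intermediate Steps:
U = -1/35144 (U = 1/(-35144) = -1/35144 ≈ -2.8454e-5)
M = 16273 (M = 124 - 1*(-16149) = 124 + 16149 = 16273)
-13078/29017 + M/U = -13078/29017 + 16273/(-1/35144) = -13078*1/29017 + 16273*(-35144) = -13078/29017 - 571898312 = -16594773332382/29017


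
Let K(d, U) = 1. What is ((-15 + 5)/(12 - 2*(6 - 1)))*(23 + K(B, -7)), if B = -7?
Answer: -120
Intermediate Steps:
((-15 + 5)/(12 - 2*(6 - 1)))*(23 + K(B, -7)) = ((-15 + 5)/(12 - 2*(6 - 1)))*(23 + 1) = -10/(12 - 2*5)*24 = -10/(12 - 10)*24 = -10/2*24 = -10*½*24 = -5*24 = -120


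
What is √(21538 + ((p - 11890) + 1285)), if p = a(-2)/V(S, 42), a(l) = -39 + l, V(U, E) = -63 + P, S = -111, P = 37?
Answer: √7391774/26 ≈ 104.57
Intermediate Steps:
V(U, E) = -26 (V(U, E) = -63 + 37 = -26)
p = 41/26 (p = (-39 - 2)/(-26) = -41*(-1/26) = 41/26 ≈ 1.5769)
√(21538 + ((p - 11890) + 1285)) = √(21538 + ((41/26 - 11890) + 1285)) = √(21538 + (-309099/26 + 1285)) = √(21538 - 275689/26) = √(284299/26) = √7391774/26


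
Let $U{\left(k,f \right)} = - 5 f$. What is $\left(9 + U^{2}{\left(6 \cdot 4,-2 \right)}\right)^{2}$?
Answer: $11881$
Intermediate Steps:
$\left(9 + U^{2}{\left(6 \cdot 4,-2 \right)}\right)^{2} = \left(9 + \left(\left(-5\right) \left(-2\right)\right)^{2}\right)^{2} = \left(9 + 10^{2}\right)^{2} = \left(9 + 100\right)^{2} = 109^{2} = 11881$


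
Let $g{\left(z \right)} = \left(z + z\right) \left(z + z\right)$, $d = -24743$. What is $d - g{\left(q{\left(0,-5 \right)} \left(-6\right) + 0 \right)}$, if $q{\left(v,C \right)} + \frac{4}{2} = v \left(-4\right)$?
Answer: $-25319$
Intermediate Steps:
$q{\left(v,C \right)} = -2 - 4 v$ ($q{\left(v,C \right)} = -2 + v \left(-4\right) = -2 - 4 v$)
$g{\left(z \right)} = 4 z^{2}$ ($g{\left(z \right)} = 2 z 2 z = 4 z^{2}$)
$d - g{\left(q{\left(0,-5 \right)} \left(-6\right) + 0 \right)} = -24743 - 4 \left(\left(-2 - 0\right) \left(-6\right) + 0\right)^{2} = -24743 - 4 \left(\left(-2 + 0\right) \left(-6\right) + 0\right)^{2} = -24743 - 4 \left(\left(-2\right) \left(-6\right) + 0\right)^{2} = -24743 - 4 \left(12 + 0\right)^{2} = -24743 - 4 \cdot 12^{2} = -24743 - 4 \cdot 144 = -24743 - 576 = -25319$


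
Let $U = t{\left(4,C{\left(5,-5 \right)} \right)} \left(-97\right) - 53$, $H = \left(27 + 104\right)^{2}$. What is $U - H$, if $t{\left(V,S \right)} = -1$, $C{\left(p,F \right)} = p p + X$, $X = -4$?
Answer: $-17117$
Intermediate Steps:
$C{\left(p,F \right)} = -4 + p^{2}$ ($C{\left(p,F \right)} = p p - 4 = p^{2} - 4 = -4 + p^{2}$)
$H = 17161$ ($H = 131^{2} = 17161$)
$U = 44$ ($U = \left(-1\right) \left(-97\right) - 53 = 97 - 53 = 44$)
$U - H = 44 - 17161 = -17117$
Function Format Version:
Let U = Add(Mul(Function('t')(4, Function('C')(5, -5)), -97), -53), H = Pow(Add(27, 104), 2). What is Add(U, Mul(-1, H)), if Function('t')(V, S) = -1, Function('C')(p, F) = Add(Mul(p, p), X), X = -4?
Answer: -17117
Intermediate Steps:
Function('C')(p, F) = Add(-4, Pow(p, 2)) (Function('C')(p, F) = Add(Mul(p, p), -4) = Add(Pow(p, 2), -4) = Add(-4, Pow(p, 2)))
H = 17161 (H = Pow(131, 2) = 17161)
U = 44 (U = Add(Mul(-1, -97), -53) = Add(97, -53) = 44)
Add(U, Mul(-1, H)) = Add(44, Mul(-1, 17161)) = Add(44, -17161) = -17117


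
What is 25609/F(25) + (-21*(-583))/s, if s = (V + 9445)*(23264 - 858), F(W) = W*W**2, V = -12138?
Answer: 1545039322147/942802468750 ≈ 1.6388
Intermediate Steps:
F(W) = W**3
s = -60339358 (s = (-12138 + 9445)*(23264 - 858) = -2693*22406 = -60339358)
25609/F(25) + (-21*(-583))/s = 25609/(25**3) - 21*(-583)/(-60339358) = 25609/15625 + 12243*(-1/60339358) = 25609*(1/15625) - 12243/60339358 = 25609/15625 - 12243/60339358 = 1545039322147/942802468750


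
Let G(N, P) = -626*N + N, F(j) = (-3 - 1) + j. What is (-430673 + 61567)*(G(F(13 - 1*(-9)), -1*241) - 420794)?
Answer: 159470032664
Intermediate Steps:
F(j) = -4 + j
G(N, P) = -625*N
(-430673 + 61567)*(G(F(13 - 1*(-9)), -1*241) - 420794) = (-430673 + 61567)*(-625*(-4 + (13 - 1*(-9))) - 420794) = -369106*(-625*(-4 + (13 + 9)) - 420794) = -369106*(-625*(-4 + 22) - 420794) = -369106*(-625*18 - 420794) = -369106*(-11250 - 420794) = -369106*(-432044) = 159470032664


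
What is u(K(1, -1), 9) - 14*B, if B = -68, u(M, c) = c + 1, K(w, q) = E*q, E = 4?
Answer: 962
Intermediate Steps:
K(w, q) = 4*q
u(M, c) = 1 + c
u(K(1, -1), 9) - 14*B = (1 + 9) - 14*(-68) = 10 + 952 = 962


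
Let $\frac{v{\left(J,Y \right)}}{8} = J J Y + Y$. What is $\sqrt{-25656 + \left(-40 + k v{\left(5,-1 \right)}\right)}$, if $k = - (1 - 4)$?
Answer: $4 i \sqrt{1645} \approx 162.23 i$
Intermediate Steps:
$k = 3$ ($k = \left(-1\right) \left(-3\right) = 3$)
$v{\left(J,Y \right)} = 8 Y + 8 Y J^{2}$ ($v{\left(J,Y \right)} = 8 \left(J J Y + Y\right) = 8 \left(J^{2} Y + Y\right) = 8 \left(Y J^{2} + Y\right) = 8 \left(Y + Y J^{2}\right) = 8 Y + 8 Y J^{2}$)
$\sqrt{-25656 + \left(-40 + k v{\left(5,-1 \right)}\right)} = \sqrt{-25656 + \left(-40 + 3 \cdot 8 \left(-1\right) \left(1 + 5^{2}\right)\right)} = \sqrt{-25656 + \left(-40 + 3 \cdot 8 \left(-1\right) \left(1 + 25\right)\right)} = \sqrt{-25656 + \left(-40 + 3 \cdot 8 \left(-1\right) 26\right)} = \sqrt{-25656 + \left(-40 + 3 \left(-208\right)\right)} = \sqrt{-25656 - 664} = \sqrt{-26320} = 4 i \sqrt{1645}$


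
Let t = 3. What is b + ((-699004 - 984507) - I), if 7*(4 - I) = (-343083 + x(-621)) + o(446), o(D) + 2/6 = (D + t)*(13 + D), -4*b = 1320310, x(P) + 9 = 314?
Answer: -85391009/42 ≈ -2.0331e+6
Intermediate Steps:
x(P) = 305 (x(P) = -9 + 314 = 305)
b = -660155/2 (b = -¼*1320310 = -660155/2 ≈ -3.3008e+5)
o(D) = -⅓ + (3 + D)*(13 + D) (o(D) = -⅓ + (D + 3)*(13 + D) = -⅓ + (3 + D)*(13 + D))
I = 410146/21 (I = 4 - ((-343083 + 305) + (116/3 + 446² + 16*446))/7 = 4 - (-342778 + (116/3 + 198916 + 7136))/7 = 4 - (-342778 + 618272/3)/7 = 4 - ⅐*(-410062/3) = 4 + 410062/21 = 410146/21 ≈ 19531.)
b + ((-699004 - 984507) - I) = -660155/2 + ((-699004 - 984507) - 1*410146/21) = -660155/2 + (-1683511 - 410146/21) = -660155/2 - 35763877/21 = -85391009/42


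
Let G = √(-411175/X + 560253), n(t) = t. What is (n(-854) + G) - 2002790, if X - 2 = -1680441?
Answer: -2003644 + √1582085261712144238/1680439 ≈ -2.0029e+6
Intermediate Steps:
X = -1680439 (X = 2 - 1680441 = -1680439)
G = √1582085261712144238/1680439 (G = √(-411175/(-1680439) + 560253) = √(-411175*(-1/1680439) + 560253) = √(411175/1680439 + 560253) = √(941471402242/1680439) = √1582085261712144238/1680439 ≈ 748.50)
(n(-854) + G) - 2002790 = (-854 + √1582085261712144238/1680439) - 2002790 = -2003644 + √1582085261712144238/1680439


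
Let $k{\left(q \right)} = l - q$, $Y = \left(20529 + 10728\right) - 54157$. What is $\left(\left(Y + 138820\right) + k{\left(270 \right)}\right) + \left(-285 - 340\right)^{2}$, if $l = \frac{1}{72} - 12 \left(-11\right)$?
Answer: $\frac{36461305}{72} \approx 5.0641 \cdot 10^{5}$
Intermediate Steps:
$Y = -22900$ ($Y = 31257 - 54157 = -22900$)
$l = \frac{9505}{72}$ ($l = \frac{1}{72} - -132 = \frac{1}{72} + 132 = \frac{9505}{72} \approx 132.01$)
$k{\left(q \right)} = \frac{9505}{72} - q$
$\left(\left(Y + 138820\right) + k{\left(270 \right)}\right) + \left(-285 - 340\right)^{2} = \left(\left(-22900 + 138820\right) + \left(\frac{9505}{72} - 270\right)\right) + \left(-285 - 340\right)^{2} = \left(115920 + \left(\frac{9505}{72} - 270\right)\right) + \left(-625\right)^{2} = \left(115920 - \frac{9935}{72}\right) + 390625 = \frac{8336305}{72} + 390625 = \frac{36461305}{72}$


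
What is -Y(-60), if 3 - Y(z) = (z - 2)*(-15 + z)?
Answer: 4647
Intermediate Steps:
Y(z) = 3 - (-15 + z)*(-2 + z) (Y(z) = 3 - (z - 2)*(-15 + z) = 3 - (-2 + z)*(-15 + z) = 3 - (-15 + z)*(-2 + z))
-Y(-60) = -(-27 - 1*(-60)² + 17*(-60)) = -(-27 - 1*3600 - 1020) = -(-27 - 3600 - 1020) = -1*(-4647) = 4647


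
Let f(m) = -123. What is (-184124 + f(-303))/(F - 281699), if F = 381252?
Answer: -184247/99553 ≈ -1.8507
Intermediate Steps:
(-184124 + f(-303))/(F - 281699) = (-184124 - 123)/(381252 - 281699) = -184247/99553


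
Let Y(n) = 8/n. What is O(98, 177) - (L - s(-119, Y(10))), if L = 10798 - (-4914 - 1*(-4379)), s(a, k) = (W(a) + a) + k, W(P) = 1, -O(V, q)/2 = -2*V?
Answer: -55291/5 ≈ -11058.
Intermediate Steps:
O(V, q) = 4*V (O(V, q) = -(-4)*V = 4*V)
s(a, k) = 1 + a + k (s(a, k) = (1 + a) + k = 1 + a + k)
L = 11333 (L = 10798 - (-4914 + 4379) = 10798 - 1*(-535) = 10798 + 535 = 11333)
O(98, 177) - (L - s(-119, Y(10))) = 4*98 - (11333 - (1 - 119 + 8/10)) = 392 - (11333 - (1 - 119 + 8*(⅒))) = 392 - (11333 - (1 - 119 + ⅘)) = 392 - (11333 - 1*(-586/5)) = 392 - (11333 + 586/5) = 392 - 1*57251/5 = 392 - 57251/5 = -55291/5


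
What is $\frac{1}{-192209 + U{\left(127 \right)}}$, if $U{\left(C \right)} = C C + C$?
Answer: $- \frac{1}{175953} \approx -5.6833 \cdot 10^{-6}$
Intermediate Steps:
$U{\left(C \right)} = C + C^{2}$ ($U{\left(C \right)} = C^{2} + C = C + C^{2}$)
$\frac{1}{-192209 + U{\left(127 \right)}} = \frac{1}{-192209 + 127 \left(1 + 127\right)} = \frac{1}{-192209 + 127 \cdot 128} = \frac{1}{-192209 + 16256} = \frac{1}{-175953} = - \frac{1}{175953}$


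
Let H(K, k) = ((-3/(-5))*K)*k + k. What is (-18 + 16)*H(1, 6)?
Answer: -96/5 ≈ -19.200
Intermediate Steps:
H(K, k) = k + 3*K*k/5 (H(K, k) = ((-3*(-⅕))*K)*k + k = (3*K/5)*k + k = 3*K*k/5 + k = k + 3*K*k/5)
(-18 + 16)*H(1, 6) = (-18 + 16)*((⅕)*6*(5 + 3*1)) = -2*6*(5 + 3)/5 = -2*6*8/5 = -2*48/5 = -96/5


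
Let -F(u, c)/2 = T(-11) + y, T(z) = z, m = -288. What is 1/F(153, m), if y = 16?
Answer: -⅒ ≈ -0.10000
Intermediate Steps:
F(u, c) = -10 (F(u, c) = -2*(-11 + 16) = -2*5 = -10)
1/F(153, m) = 1/(-10) = -⅒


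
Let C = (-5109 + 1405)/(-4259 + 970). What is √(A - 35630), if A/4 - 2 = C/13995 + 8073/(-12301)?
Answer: I*√1269001628826259794235528330/188736518685 ≈ 188.74*I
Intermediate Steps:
C = 3704/3289 (C = -3704/(-3289) = -3704*(-1/3289) = 3704/3289 ≈ 1.1262)
A = 3043472309996/566209556055 (A = 8 + 4*((3704/3289)/13995 + 8073/(-12301)) = 8 + 4*((3704/3289)*(1/13995) + 8073*(-1/12301)) = 8 + 4*(3704/46029555 - 8073/12301) = 8 + 4*(-371551034611/566209556055) = 8 - 1486204138444/566209556055 = 3043472309996/566209556055 ≈ 5.3752)
√(A - 35630) = √(3043472309996/566209556055 - 35630) = √(-20171003009929654/566209556055) = I*√1269001628826259794235528330/188736518685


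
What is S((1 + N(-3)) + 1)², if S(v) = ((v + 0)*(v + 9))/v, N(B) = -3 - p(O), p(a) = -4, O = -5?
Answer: 144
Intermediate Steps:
N(B) = 1 (N(B) = -3 - 1*(-4) = -3 + 4 = 1)
S(v) = 9 + v (S(v) = (v*(9 + v))/v = 9 + v)
S((1 + N(-3)) + 1)² = (9 + ((1 + 1) + 1))² = (9 + (2 + 1))² = (9 + 3)² = 12² = 144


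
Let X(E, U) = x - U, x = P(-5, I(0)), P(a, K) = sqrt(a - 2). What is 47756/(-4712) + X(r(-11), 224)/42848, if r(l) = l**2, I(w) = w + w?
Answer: -15994567/1577342 + I*sqrt(7)/42848 ≈ -10.14 + 6.1747e-5*I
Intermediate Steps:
I(w) = 2*w
P(a, K) = sqrt(-2 + a)
x = I*sqrt(7) (x = sqrt(-2 - 5) = sqrt(-7) = I*sqrt(7) ≈ 2.6458*I)
X(E, U) = -U + I*sqrt(7) (X(E, U) = I*sqrt(7) - U = -U + I*sqrt(7))
47756/(-4712) + X(r(-11), 224)/42848 = 47756/(-4712) + (-1*224 + I*sqrt(7))/42848 = 47756*(-1/4712) + (-224 + I*sqrt(7))*(1/42848) = -11939/1178 + (-7/1339 + I*sqrt(7)/42848) = -15994567/1577342 + I*sqrt(7)/42848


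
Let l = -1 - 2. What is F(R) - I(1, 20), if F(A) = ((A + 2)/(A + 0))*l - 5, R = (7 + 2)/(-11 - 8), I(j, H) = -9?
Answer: 41/3 ≈ 13.667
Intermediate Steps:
l = -3
R = -9/19 (R = 9/(-19) = 9*(-1/19) = -9/19 ≈ -0.47368)
F(A) = -5 - 3*(2 + A)/A (F(A) = ((A + 2)/(A + 0))*(-3) - 5 = ((2 + A)/A)*(-3) - 5 = -3*(2 + A)/A - 5 = -5 - 3*(2 + A)/A)
F(R) - I(1, 20) = (-8 - 6/(-9/19)) - 1*(-9) = (-8 - 6*(-19/9)) + 9 = (-8 + 38/3) + 9 = 14/3 + 9 = 41/3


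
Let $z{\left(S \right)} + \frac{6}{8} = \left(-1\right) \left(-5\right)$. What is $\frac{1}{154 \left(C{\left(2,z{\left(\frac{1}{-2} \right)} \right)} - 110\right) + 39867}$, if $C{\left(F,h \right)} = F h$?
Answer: $\frac{1}{24236} \approx 4.1261 \cdot 10^{-5}$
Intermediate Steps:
$z{\left(S \right)} = \frac{17}{4}$ ($z{\left(S \right)} = - \frac{3}{4} - -5 = - \frac{3}{4} + 5 = \frac{17}{4}$)
$\frac{1}{154 \left(C{\left(2,z{\left(\frac{1}{-2} \right)} \right)} - 110\right) + 39867} = \frac{1}{154 \left(2 \cdot \frac{17}{4} - 110\right) + 39867} = \frac{1}{154 \left(\frac{17}{2} - 110\right) + 39867} = \frac{1}{154 \left(- \frac{203}{2}\right) + 39867} = \frac{1}{-15631 + 39867} = \frac{1}{24236}$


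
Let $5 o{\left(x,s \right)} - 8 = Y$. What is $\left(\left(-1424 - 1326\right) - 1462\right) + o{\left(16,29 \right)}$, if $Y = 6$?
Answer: $- \frac{21046}{5} \approx -4209.2$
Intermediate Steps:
$o{\left(x,s \right)} = \frac{14}{5}$ ($o{\left(x,s \right)} = \frac{8}{5} + \frac{1}{5} \cdot 6 = \frac{8}{5} + \frac{6}{5} = \frac{14}{5}$)
$\left(\left(-1424 - 1326\right) - 1462\right) + o{\left(16,29 \right)} = \left(\left(-1424 - 1326\right) - 1462\right) + \frac{14}{5} = \left(-2750 - 1462\right) + \frac{14}{5} = -4212 + \frac{14}{5} = - \frac{21046}{5}$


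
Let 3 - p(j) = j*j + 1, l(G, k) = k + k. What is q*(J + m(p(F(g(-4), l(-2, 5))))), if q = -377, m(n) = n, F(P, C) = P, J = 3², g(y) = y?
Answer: 1885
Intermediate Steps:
l(G, k) = 2*k
J = 9
p(j) = 2 - j² (p(j) = 3 - (j*j + 1) = 3 - (j² + 1) = 3 - (1 + j²) = 3 + (-1 - j²) = 2 - j²)
q*(J + m(p(F(g(-4), l(-2, 5))))) = -377*(9 + (2 - 1*(-4)²)) = -377*(9 + (2 - 1*16)) = -377*(9 + (2 - 16)) = -377*(9 - 14) = -377*(-5) = 1885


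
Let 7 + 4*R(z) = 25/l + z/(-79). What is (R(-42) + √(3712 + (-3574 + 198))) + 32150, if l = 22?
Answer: 223497533/6952 + 4*√21 ≈ 32167.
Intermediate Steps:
R(z) = -129/88 - z/316 (R(z) = -7/4 + (25/22 + z/(-79))/4 = -7/4 + (25*(1/22) + z*(-1/79))/4 = -7/4 + (25/22 - z/79)/4 = -7/4 + (25/88 - z/316) = -129/88 - z/316)
(R(-42) + √(3712 + (-3574 + 198))) + 32150 = ((-129/88 - 1/316*(-42)) + √(3712 + (-3574 + 198))) + 32150 = ((-129/88 + 21/158) + √(3712 - 3376)) + 32150 = (-9267/6952 + √336) + 32150 = (-9267/6952 + 4*√21) + 32150 = 223497533/6952 + 4*√21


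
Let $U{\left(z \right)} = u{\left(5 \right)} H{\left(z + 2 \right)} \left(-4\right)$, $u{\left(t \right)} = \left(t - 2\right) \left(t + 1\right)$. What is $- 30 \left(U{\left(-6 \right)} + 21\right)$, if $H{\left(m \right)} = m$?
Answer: $-9270$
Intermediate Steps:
$u{\left(t \right)} = \left(1 + t\right) \left(-2 + t\right)$ ($u{\left(t \right)} = \left(-2 + t\right) \left(1 + t\right) = \left(1 + t\right) \left(-2 + t\right)$)
$U{\left(z \right)} = -144 - 72 z$ ($U{\left(z \right)} = \left(-2 + 5^{2} - 5\right) \left(z + 2\right) \left(-4\right) = \left(-2 + 25 - 5\right) \left(2 + z\right) \left(-4\right) = 18 \left(2 + z\right) \left(-4\right) = \left(36 + 18 z\right) \left(-4\right) = -144 - 72 z$)
$- 30 \left(U{\left(-6 \right)} + 21\right) = - 30 \left(\left(-144 - -432\right) + 21\right) = - 30 \left(\left(-144 + 432\right) + 21\right) = - 30 \left(288 + 21\right) = \left(-30\right) 309 = -9270$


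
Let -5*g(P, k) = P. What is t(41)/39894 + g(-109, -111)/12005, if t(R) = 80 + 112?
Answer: 2645541/399106225 ≈ 0.0066287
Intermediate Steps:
g(P, k) = -P/5
t(R) = 192
t(41)/39894 + g(-109, -111)/12005 = 192/39894 - 1/5*(-109)/12005 = 192*(1/39894) + (109/5)*(1/12005) = 32/6649 + 109/60025 = 2645541/399106225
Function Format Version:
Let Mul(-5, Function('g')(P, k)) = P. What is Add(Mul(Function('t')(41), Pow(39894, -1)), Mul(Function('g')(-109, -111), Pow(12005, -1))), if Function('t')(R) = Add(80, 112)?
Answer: Rational(2645541, 399106225) ≈ 0.0066287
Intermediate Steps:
Function('g')(P, k) = Mul(Rational(-1, 5), P)
Function('t')(R) = 192
Add(Mul(Function('t')(41), Pow(39894, -1)), Mul(Function('g')(-109, -111), Pow(12005, -1))) = Add(Mul(192, Pow(39894, -1)), Mul(Mul(Rational(-1, 5), -109), Pow(12005, -1))) = Add(Mul(192, Rational(1, 39894)), Mul(Rational(109, 5), Rational(1, 12005))) = Add(Rational(32, 6649), Rational(109, 60025)) = Rational(2645541, 399106225)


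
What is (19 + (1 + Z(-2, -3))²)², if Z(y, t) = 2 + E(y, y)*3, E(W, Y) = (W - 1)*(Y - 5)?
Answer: 19140625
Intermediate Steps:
E(W, Y) = (-1 + W)*(-5 + Y)
Z(y, t) = 17 - 18*y + 3*y² (Z(y, t) = 2 + (5 - y - 5*y + y*y)*3 = 2 + (5 - y - 5*y + y²)*3 = 2 + (5 + y² - 6*y)*3 = 2 + (15 - 18*y + 3*y²) = 17 - 18*y + 3*y²)
(19 + (1 + Z(-2, -3))²)² = (19 + (1 + (17 - 18*(-2) + 3*(-2)²))²)² = (19 + (1 + (17 + 36 + 3*4))²)² = (19 + (1 + (17 + 36 + 12))²)² = (19 + (1 + 65)²)² = (19 + 66²)² = (19 + 4356)² = 4375² = 19140625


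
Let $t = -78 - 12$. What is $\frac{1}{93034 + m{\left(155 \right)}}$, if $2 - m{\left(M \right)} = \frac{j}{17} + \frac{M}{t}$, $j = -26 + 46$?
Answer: $\frac{306}{28469183} \approx 1.0748 \cdot 10^{-5}$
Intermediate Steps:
$j = 20$
$t = -90$ ($t = -78 - 12 = -90$)
$m{\left(M \right)} = \frac{14}{17} + \frac{M}{90}$ ($m{\left(M \right)} = 2 - \left(\frac{20}{17} + \frac{M}{-90}\right) = 2 - \left(20 \cdot \frac{1}{17} + M \left(- \frac{1}{90}\right)\right) = 2 - \left(\frac{20}{17} - \frac{M}{90}\right) = 2 + \left(- \frac{20}{17} + \frac{M}{90}\right) = \frac{14}{17} + \frac{M}{90}$)
$\frac{1}{93034 + m{\left(155 \right)}} = \frac{1}{93034 + \left(\frac{14}{17} + \frac{1}{90} \cdot 155\right)} = \frac{1}{93034 + \left(\frac{14}{17} + \frac{31}{18}\right)} = \frac{1}{93034 + \frac{779}{306}} = \frac{1}{\frac{28469183}{306}} = \frac{306}{28469183}$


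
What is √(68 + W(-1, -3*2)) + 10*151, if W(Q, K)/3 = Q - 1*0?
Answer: 1510 + √65 ≈ 1518.1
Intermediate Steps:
W(Q, K) = 3*Q (W(Q, K) = 3*(Q - 1*0) = 3*(Q + 0) = 3*Q)
√(68 + W(-1, -3*2)) + 10*151 = √(68 + 3*(-1)) + 10*151 = √(68 - 3) + 1510 = √65 + 1510 = 1510 + √65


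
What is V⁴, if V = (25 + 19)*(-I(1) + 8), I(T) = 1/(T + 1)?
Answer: 11859210000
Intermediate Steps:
I(T) = 1/(1 + T)
V = 330 (V = (25 + 19)*(-1/(1 + 1) + 8) = 44*(-1/2 + 8) = 44*(-1*½ + 8) = 44*(-½ + 8) = 44*(15/2) = 330)
V⁴ = 330⁴ = 11859210000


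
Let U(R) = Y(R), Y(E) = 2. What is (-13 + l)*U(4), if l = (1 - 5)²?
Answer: 6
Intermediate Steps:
U(R) = 2
l = 16 (l = (-4)² = 16)
(-13 + l)*U(4) = (-13 + 16)*2 = 3*2 = 6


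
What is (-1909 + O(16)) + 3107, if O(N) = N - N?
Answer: 1198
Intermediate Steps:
O(N) = 0
(-1909 + O(16)) + 3107 = (-1909 + 0) + 3107 = -1909 + 3107 = 1198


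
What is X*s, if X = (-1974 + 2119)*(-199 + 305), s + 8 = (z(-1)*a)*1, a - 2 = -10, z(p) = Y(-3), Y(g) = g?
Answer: 245920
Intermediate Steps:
z(p) = -3
a = -8 (a = 2 - 10 = -8)
s = 16 (s = -8 - 3*(-8)*1 = -8 + 24*1 = -8 + 24 = 16)
X = 15370 (X = 145*106 = 15370)
X*s = 15370*16 = 245920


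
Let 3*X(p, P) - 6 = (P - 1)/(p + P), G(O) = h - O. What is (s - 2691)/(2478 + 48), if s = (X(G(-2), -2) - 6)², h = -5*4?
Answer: -1070159/1010400 ≈ -1.0591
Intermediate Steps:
h = -20
G(O) = -20 - O
X(p, P) = 2 + (-1 + P)/(3*(P + p)) (X(p, P) = 2 + ((P - 1)/(p + P))/3 = 2 + ((-1 + P)/(P + p))/3 = 2 + (-1 + P)/(3*(P + p)))
s = 6241/400 (s = ((-1 + 6*(-20 - 1*(-2)) + 7*(-2))/(3*(-2 + (-20 - 1*(-2)))) - 6)² = ((-1 + 6*(-20 + 2) - 14)/(3*(-2 + (-20 + 2))) - 6)² = ((-1 + 6*(-18) - 14)/(3*(-2 - 18)) - 6)² = ((⅓)*(-1 - 108 - 14)/(-20) - 6)² = ((⅓)*(-1/20)*(-123) - 6)² = (41/20 - 6)² = (-79/20)² = 6241/400 ≈ 15.602)
(s - 2691)/(2478 + 48) = (6241/400 - 2691)/(2478 + 48) = -1070159/400/2526 = -1070159/400*1/2526 = -1070159/1010400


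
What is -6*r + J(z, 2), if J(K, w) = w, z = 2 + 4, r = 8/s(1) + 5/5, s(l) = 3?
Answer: -20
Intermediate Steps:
r = 11/3 (r = 8/3 + 5/5 = 8*(⅓) + 5*(⅕) = 8/3 + 1 = 11/3 ≈ 3.6667)
z = 6
-6*r + J(z, 2) = -6*11/3 + 2 = -22 + 2 = -20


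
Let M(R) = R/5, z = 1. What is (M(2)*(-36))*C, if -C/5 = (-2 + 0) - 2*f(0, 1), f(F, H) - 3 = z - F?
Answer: -720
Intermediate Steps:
f(F, H) = 4 - F (f(F, H) = 3 + (1 - F) = 4 - F)
M(R) = R/5 (M(R) = R*(⅕) = R/5)
C = 50 (C = -5*((-2 + 0) - 2*(4 - 1*0)) = -5*(-2 - 2*(4 + 0)) = -5*(-2 - 2*4) = -5*(-2 - 8) = -5*(-10) = 50)
(M(2)*(-36))*C = (((⅕)*2)*(-36))*50 = ((⅖)*(-36))*50 = -72/5*50 = -720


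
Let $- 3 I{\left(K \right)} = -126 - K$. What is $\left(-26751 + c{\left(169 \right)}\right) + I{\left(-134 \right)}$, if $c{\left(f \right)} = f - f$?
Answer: $- \frac{80261}{3} \approx -26754.0$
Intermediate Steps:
$c{\left(f \right)} = 0$
$I{\left(K \right)} = 42 + \frac{K}{3}$ ($I{\left(K \right)} = - \frac{-126 - K}{3} = 42 + \frac{K}{3}$)
$\left(-26751 + c{\left(169 \right)}\right) + I{\left(-134 \right)} = \left(-26751 + 0\right) + \left(42 + \frac{1}{3} \left(-134\right)\right) = -26751 + \left(42 - \frac{134}{3}\right) = -26751 - \frac{8}{3} = - \frac{80261}{3}$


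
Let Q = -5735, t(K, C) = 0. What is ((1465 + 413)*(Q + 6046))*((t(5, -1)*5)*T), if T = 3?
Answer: 0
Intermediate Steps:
((1465 + 413)*(Q + 6046))*((t(5, -1)*5)*T) = ((1465 + 413)*(-5735 + 6046))*((0*5)*3) = (1878*311)*(0*3) = 584058*0 = 0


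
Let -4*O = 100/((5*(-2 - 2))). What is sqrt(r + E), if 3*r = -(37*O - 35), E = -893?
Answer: I*sqrt(3587)/2 ≈ 29.946*I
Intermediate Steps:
O = 5/4 (O = -25/(5*(-2 - 2)) = -25/(5*(-4)) = -25/(-20) = -25*(-1)/20 = -1/4*(-5) = 5/4 ≈ 1.2500)
r = -15/4 (r = (-(37*(5/4) - 35))/3 = (-(185/4 - 35))/3 = (-1*45/4)/3 = (1/3)*(-45/4) = -15/4 ≈ -3.7500)
sqrt(r + E) = sqrt(-15/4 - 893) = sqrt(-3587/4) = I*sqrt(3587)/2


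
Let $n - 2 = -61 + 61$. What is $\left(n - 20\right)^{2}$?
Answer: $324$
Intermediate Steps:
$n = 2$ ($n = 2 + \left(-61 + 61\right) = 2 + 0 = 2$)
$\left(n - 20\right)^{2} = \left(2 - 20\right)^{2} = \left(-18\right)^{2} = 324$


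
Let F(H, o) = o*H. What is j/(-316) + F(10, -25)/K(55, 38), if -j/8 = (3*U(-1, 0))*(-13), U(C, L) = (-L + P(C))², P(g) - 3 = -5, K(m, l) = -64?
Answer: -109/2528 ≈ -0.043117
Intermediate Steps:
P(g) = -2 (P(g) = 3 - 5 = -2)
F(H, o) = H*o
U(C, L) = (-2 - L)² (U(C, L) = (-L - 2)² = (-2 - L)²)
j = 1248 (j = -8*3*(2 + 0)²*(-13) = -8*3*2²*(-13) = -8*3*4*(-13) = -96*(-13) = -8*(-156) = 1248)
j/(-316) + F(10, -25)/K(55, 38) = 1248/(-316) + (10*(-25))/(-64) = 1248*(-1/316) - 250*(-1/64) = -312/79 + 125/32 = -109/2528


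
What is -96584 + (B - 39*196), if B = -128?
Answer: -104356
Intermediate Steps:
-96584 + (B - 39*196) = -96584 + (-128 - 39*196) = -96584 + (-128 - 7644) = -96584 - 7772 = -104356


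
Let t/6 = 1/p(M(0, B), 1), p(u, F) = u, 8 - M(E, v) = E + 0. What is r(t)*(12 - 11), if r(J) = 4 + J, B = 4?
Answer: 19/4 ≈ 4.7500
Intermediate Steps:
M(E, v) = 8 - E (M(E, v) = 8 - (E + 0) = 8 - E)
t = ¾ (t = 6/(8 - 1*0) = 6/(8 + 0) = 6/8 = 6*(⅛) = ¾ ≈ 0.75000)
r(t)*(12 - 11) = (4 + ¾)*(12 - 11) = (19/4)*1 = 19/4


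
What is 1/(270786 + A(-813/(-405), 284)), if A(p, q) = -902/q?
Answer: 142/38451161 ≈ 3.6930e-6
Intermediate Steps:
1/(270786 + A(-813/(-405), 284)) = 1/(270786 - 902/284) = 1/(270786 - 902*1/284) = 1/(270786 - 451/142) = 1/(38451161/142) = 142/38451161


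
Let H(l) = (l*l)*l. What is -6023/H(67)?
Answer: -6023/300763 ≈ -0.020026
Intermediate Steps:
H(l) = l**3 (H(l) = l**2*l = l**3)
-6023/H(67) = -6023/(67**3) = -6023/300763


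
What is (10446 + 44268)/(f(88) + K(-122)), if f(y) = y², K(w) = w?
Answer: 27357/3811 ≈ 7.1784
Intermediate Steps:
(10446 + 44268)/(f(88) + K(-122)) = (10446 + 44268)/(88² - 122) = 54714/(7744 - 122) = 54714/7622 = 54714*(1/7622) = 27357/3811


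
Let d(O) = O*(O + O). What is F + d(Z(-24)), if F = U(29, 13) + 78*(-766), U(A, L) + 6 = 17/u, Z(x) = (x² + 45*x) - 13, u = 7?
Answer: 3323785/7 ≈ 4.7483e+5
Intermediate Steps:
Z(x) = -13 + x² + 45*x
U(A, L) = -25/7 (U(A, L) = -6 + 17/7 = -25/7)
d(O) = 2*O² (d(O) = O*(2*O) = 2*O²)
F = -418261/7 (F = -25/7 + 78*(-766) = -25/7 - 59748 = -418261/7 ≈ -59752.)
F + d(Z(-24)) = -418261/7 + 2*(-13 + (-24)² + 45*(-24))² = -418261/7 + 2*(-13 + 576 - 1080)² = -418261/7 + 2*(-517)² = -418261/7 + 2*267289 = -418261/7 + 534578 = 3323785/7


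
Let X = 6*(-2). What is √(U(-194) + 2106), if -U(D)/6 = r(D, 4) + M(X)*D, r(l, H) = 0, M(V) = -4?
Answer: 5*I*√102 ≈ 50.497*I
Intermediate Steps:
X = -12
U(D) = 24*D (U(D) = -6*(0 - 4*D) = -(-24)*D = 24*D)
√(U(-194) + 2106) = √(24*(-194) + 2106) = √(-4656 + 2106) = √(-2550) = 5*I*√102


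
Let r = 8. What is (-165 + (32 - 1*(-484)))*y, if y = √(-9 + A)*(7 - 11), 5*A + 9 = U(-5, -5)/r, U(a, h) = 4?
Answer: -702*I*√1070/5 ≈ -4592.6*I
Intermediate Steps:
A = -17/10 (A = -9/5 + (4/8)/5 = -9/5 + (4*(⅛))/5 = -9/5 + (⅕)*(½) = -9/5 + ⅒ = -17/10 ≈ -1.7000)
y = -2*I*√1070/5 (y = √(-9 - 17/10)*(7 - 11) = √(-107/10)*(-4) = (I*√1070/10)*(-4) = -2*I*√1070/5 ≈ -13.084*I)
(-165 + (32 - 1*(-484)))*y = (-165 + (32 - 1*(-484)))*(-2*I*√1070/5) = (-165 + (32 + 484))*(-2*I*√1070/5) = (-165 + 516)*(-2*I*√1070/5) = 351*(-2*I*√1070/5) = -702*I*√1070/5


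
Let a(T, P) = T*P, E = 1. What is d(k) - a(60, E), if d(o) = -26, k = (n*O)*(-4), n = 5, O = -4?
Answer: -86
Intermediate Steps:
k = 80 (k = (5*(-4))*(-4) = -20*(-4) = 80)
a(T, P) = P*T
d(k) - a(60, E) = -26 - 60 = -86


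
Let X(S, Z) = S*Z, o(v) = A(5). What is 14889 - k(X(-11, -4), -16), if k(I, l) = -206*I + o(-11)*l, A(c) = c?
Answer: 24033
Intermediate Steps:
o(v) = 5
k(I, l) = -206*I + 5*l
14889 - k(X(-11, -4), -16) = 14889 - (-(-2266)*(-4) + 5*(-16)) = 14889 - (-206*44 - 80) = 14889 - (-9064 - 80) = 14889 - 1*(-9144) = 14889 + 9144 = 24033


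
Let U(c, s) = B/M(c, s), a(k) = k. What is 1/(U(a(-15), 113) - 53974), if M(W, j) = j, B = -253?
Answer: -113/6099315 ≈ -1.8527e-5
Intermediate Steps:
U(c, s) = -253/s
1/(U(a(-15), 113) - 53974) = 1/(-253/113 - 53974) = 1/(-6099315/113) = -113/6099315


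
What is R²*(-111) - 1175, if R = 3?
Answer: -2174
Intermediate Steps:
R²*(-111) - 1175 = 3²*(-111) - 1175 = 9*(-111) - 1175 = -999 - 1175 = -2174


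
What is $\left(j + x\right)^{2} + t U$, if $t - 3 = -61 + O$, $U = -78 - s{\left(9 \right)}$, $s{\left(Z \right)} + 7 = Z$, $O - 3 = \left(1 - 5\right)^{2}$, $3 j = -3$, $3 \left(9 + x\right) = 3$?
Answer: $3201$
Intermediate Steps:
$x = -8$ ($x = -9 + \frac{1}{3} \cdot 3 = -9 + 1 = -8$)
$j = -1$ ($j = \frac{1}{3} \left(-3\right) = -1$)
$O = 19$ ($O = 3 + \left(1 - 5\right)^{2} = 3 + \left(-4\right)^{2} = 3 + 16 = 19$)
$s{\left(Z \right)} = -7 + Z$
$U = -80$ ($U = -78 - \left(-7 + 9\right) = -78 - 2 = -80$)
$t = -39$ ($t = 3 + \left(-61 + 19\right) = 3 - 42 = -39$)
$\left(j + x\right)^{2} + t U = \left(-1 - 8\right)^{2} - -3120 = \left(-9\right)^{2} + 3120 = 81 + 3120 = 3201$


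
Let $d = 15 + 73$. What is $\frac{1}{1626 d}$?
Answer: $\frac{1}{143088} \approx 6.9887 \cdot 10^{-6}$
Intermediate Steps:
$d = 88$
$\frac{1}{1626 d} = \frac{1}{1626 \cdot 88} = \frac{1}{143088}$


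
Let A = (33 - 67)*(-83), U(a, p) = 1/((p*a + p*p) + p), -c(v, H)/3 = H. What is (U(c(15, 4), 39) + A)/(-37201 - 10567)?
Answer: -3081625/52162656 ≈ -0.059077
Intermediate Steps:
c(v, H) = -3*H
U(a, p) = 1/(p + p² + a*p) (U(a, p) = 1/((a*p + p²) + p) = 1/((p² + a*p) + p) = 1/(p + p² + a*p))
A = 2822 (A = -34*(-83) = 2822)
(U(c(15, 4), 39) + A)/(-37201 - 10567) = (1/(39*(1 - 3*4 + 39)) + 2822)/(-37201 - 10567) = (1/(39*(1 - 12 + 39)) + 2822)/(-47768) = ((1/39)/28 + 2822)*(-1/47768) = ((1/39)*(1/28) + 2822)*(-1/47768) = (1/1092 + 2822)*(-1/47768) = (3081625/1092)*(-1/47768) = -3081625/52162656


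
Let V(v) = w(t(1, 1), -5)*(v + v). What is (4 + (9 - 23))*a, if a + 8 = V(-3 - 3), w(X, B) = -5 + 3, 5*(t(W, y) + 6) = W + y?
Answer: -160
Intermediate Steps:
t(W, y) = -6 + W/5 + y/5 (t(W, y) = -6 + (W + y)/5 = -6 + (W/5 + y/5) = -6 + W/5 + y/5)
w(X, B) = -2
V(v) = -4*v (V(v) = -2*(v + v) = -4*v)
a = 16 (a = -8 - 4*(-3 - 3) = -8 - 4*(-6) = -8 + 24 = 16)
(4 + (9 - 23))*a = (4 + (9 - 23))*16 = (4 - 14)*16 = -10*16 = -160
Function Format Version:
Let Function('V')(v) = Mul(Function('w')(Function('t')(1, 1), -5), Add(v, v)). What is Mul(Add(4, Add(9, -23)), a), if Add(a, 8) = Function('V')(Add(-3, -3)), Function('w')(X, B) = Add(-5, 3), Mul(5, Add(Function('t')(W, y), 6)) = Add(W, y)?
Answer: -160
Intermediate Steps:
Function('t')(W, y) = Add(-6, Mul(Rational(1, 5), W), Mul(Rational(1, 5), y)) (Function('t')(W, y) = Add(-6, Mul(Rational(1, 5), Add(W, y))) = Add(-6, Add(Mul(Rational(1, 5), W), Mul(Rational(1, 5), y))) = Add(-6, Mul(Rational(1, 5), W), Mul(Rational(1, 5), y)))
Function('w')(X, B) = -2
Function('V')(v) = Mul(-4, v) (Function('V')(v) = Mul(-2, Add(v, v)) = Mul(-2, Mul(2, v)) = Mul(-4, v))
a = 16 (a = Add(-8, Mul(-4, Add(-3, -3))) = Add(-8, Mul(-4, -6)) = Add(-8, 24) = 16)
Mul(Add(4, Add(9, -23)), a) = Mul(Add(4, Add(9, -23)), 16) = Mul(Add(4, -14), 16) = Mul(-10, 16) = -160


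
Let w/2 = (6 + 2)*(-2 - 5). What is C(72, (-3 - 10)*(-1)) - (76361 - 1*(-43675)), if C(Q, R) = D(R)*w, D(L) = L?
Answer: -121492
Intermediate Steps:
w = -112 (w = 2*((6 + 2)*(-2 - 5)) = 2*(8*(-7)) = 2*(-56) = -112)
C(Q, R) = -112*R (C(Q, R) = R*(-112) = -112*R)
C(72, (-3 - 10)*(-1)) - (76361 - 1*(-43675)) = -112*(-3 - 10)*(-1) - (76361 - 1*(-43675)) = -(-1456)*(-1) - (76361 + 43675) = -112*13 - 1*120036 = -1456 - 120036 = -121492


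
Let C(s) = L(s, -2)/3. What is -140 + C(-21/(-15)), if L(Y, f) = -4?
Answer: -424/3 ≈ -141.33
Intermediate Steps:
C(s) = -4/3
-140 + C(-21/(-15)) = -140 - 4/3 = -424/3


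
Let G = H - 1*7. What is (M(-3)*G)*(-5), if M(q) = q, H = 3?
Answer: -60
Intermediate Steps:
G = -4 (G = 3 - 1*7 = 3 - 7 = -4)
(M(-3)*G)*(-5) = -3*(-4)*(-5) = 12*(-5) = -60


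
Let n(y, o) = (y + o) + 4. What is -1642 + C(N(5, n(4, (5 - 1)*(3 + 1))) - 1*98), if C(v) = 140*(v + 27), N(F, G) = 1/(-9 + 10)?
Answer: -11442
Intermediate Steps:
n(y, o) = 4 + o + y (n(y, o) = (o + y) + 4 = 4 + o + y)
N(F, G) = 1 (N(F, G) = 1/1 = 1)
C(v) = 3780 + 140*v (C(v) = 140*(27 + v) = 3780 + 140*v)
-1642 + C(N(5, n(4, (5 - 1)*(3 + 1))) - 1*98) = -1642 + (3780 + 140*(1 - 1*98)) = -1642 + (3780 + 140*(1 - 98)) = -1642 + (3780 + 140*(-97)) = -1642 + (3780 - 13580) = -1642 - 9800 = -11442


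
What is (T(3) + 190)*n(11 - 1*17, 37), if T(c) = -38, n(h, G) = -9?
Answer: -1368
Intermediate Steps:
(T(3) + 190)*n(11 - 1*17, 37) = (-38 + 190)*(-9) = 152*(-9) = -1368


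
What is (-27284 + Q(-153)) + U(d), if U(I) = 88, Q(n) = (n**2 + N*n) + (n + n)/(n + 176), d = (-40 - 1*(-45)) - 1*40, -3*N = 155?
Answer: 94408/23 ≈ 4104.7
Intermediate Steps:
N = -155/3 (N = -1/3*155 = -155/3 ≈ -51.667)
d = -35 (d = (-40 + 45) - 40 = 5 - 40 = -35)
Q(n) = n**2 - 155*n/3 + 2*n/(176 + n) (Q(n) = (n**2 - 155*n/3) + (n + n)/(n + 176) = (n**2 - 155*n/3) + (2*n)/(176 + n) = (n**2 - 155*n/3) + 2*n/(176 + n) = n**2 - 155*n/3 + 2*n/(176 + n))
(-27284 + Q(-153)) + U(d) = (-27284 + (1/3)*(-153)*(-27274 + 3*(-153)**2 + 373*(-153))/(176 - 153)) + 88 = (-27284 + (1/3)*(-153)*(-27274 + 3*23409 - 57069)/23) + 88 = (-27284 + (1/3)*(-153)*(1/23)*(-27274 + 70227 - 57069)) + 88 = (-27284 + (1/3)*(-153)*(1/23)*(-14116)) + 88 = (-27284 + 719916/23) + 88 = 92384/23 + 88 = 94408/23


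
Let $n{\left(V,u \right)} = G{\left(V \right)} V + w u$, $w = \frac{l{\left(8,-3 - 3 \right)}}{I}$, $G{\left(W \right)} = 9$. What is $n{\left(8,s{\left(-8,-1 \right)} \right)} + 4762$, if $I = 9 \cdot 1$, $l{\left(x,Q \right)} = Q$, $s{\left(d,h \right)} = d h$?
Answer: $\frac{14486}{3} \approx 4828.7$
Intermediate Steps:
$I = 9$
$w = - \frac{2}{3}$ ($w = \frac{-3 - 3}{9} = \left(-3 - 3\right) \frac{1}{9} = \left(-6\right) \frac{1}{9} = - \frac{2}{3} \approx -0.66667$)
$n{\left(V,u \right)} = 9 V - \frac{2 u}{3}$
$n{\left(8,s{\left(-8,-1 \right)} \right)} + 4762 = \left(9 \cdot 8 - \frac{2 \left(\left(-8\right) \left(-1\right)\right)}{3}\right) + 4762 = \left(72 - \frac{16}{3}\right) + 4762 = \frac{200}{3} + 4762 = \frac{14486}{3}$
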